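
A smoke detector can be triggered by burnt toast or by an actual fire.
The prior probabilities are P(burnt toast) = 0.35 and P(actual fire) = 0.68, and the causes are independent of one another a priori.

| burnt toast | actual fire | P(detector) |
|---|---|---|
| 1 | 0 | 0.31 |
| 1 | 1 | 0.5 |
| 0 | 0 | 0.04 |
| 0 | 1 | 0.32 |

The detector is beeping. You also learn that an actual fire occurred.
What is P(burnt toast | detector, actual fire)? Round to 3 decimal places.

P(detector | actual fire) = 0.32·0.65 + 0.5·0.35 = 0.208000 + 0.175000 = 0.383000
Restricting to configurations with burnt toast present: 0.5·0.35 = 0.175000.
Hence the posterior is 0.175000/0.383000 ≈ 0.457.

P(burnt toast | detector, actual fire) ≈ 0.457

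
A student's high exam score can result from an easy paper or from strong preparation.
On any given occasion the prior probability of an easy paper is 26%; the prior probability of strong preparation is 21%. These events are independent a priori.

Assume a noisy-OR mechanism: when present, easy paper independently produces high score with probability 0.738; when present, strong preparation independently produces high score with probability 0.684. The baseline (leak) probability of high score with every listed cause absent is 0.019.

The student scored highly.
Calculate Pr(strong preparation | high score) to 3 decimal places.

Under noisy-OR, P(high score | causes) = 1 − (1−0.019)·∏(1−qᵢ) over the active causes.
P(high score) = 0.019*0.74*0.79 + 0.690004*0.74*0.21 + 0.742978*0.26*0.79 + 0.918781*0.26*0.21 = 0.011107 + 0.107227 + 0.152608 + 0.050165 = 0.321107
Restricting to configurations with strong preparation present: 0.107227 + 0.050165 = 0.157392.
Hence the posterior is 0.157392/0.321107 ≈ 0.490.

Pr(strong preparation | high score) ≈ 0.490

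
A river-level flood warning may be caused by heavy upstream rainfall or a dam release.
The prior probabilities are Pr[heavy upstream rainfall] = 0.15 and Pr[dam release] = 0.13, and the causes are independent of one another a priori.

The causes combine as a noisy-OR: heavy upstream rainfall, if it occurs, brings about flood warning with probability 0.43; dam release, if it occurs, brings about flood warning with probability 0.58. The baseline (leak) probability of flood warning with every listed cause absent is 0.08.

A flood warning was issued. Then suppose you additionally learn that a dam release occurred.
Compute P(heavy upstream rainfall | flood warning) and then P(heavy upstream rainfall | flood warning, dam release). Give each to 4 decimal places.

Under noisy-OR, P(flood warning | causes) = 1 − (1−0.08)·∏(1−qᵢ) over the active causes.
Numerator (weight on configurations with heavy upstream rainfall): 0.062066 + 0.015205 = 0.077271
The normalizing constant is 0.08*0.85*0.87 + 0.6136*0.85*0.13 + 0.4756*0.15*0.87 + 0.779752*0.15*0.13 = 0.204234
Posterior = 0.077271 / 0.204234 ≈ 0.3783

With the extra evidence:
P(flood warning | dam release) = 0.6136·0.85 + 0.779752·0.15 = 0.521560 + 0.116963 = 0.638523
The heavy upstream rainfall-present share is 0.779752·0.15 = 0.116963.
P(heavy upstream rainfall | flood warning, dam release) = 0.116963 / 0.638523 ≈ 0.1832
The drop from 0.3783 to 0.1832 is the explaining-away (discounting) effect.

P(heavy upstream rainfall | flood warning) ≈ 0.3783; P(heavy upstream rainfall | flood warning, dam release) ≈ 0.1832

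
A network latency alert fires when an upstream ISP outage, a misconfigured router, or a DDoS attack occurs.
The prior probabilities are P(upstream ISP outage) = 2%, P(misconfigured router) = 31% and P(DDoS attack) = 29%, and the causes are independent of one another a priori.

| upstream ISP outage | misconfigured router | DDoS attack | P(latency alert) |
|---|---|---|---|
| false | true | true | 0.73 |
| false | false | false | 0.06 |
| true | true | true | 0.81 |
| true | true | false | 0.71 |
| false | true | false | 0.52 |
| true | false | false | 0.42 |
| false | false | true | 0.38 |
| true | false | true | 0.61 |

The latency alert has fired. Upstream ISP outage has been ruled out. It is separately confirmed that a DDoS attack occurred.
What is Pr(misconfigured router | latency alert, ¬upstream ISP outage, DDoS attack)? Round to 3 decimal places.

P(latency alert | ¬upstream ISP outage, DDoS attack) = 0.38·0.69 + 0.73·0.31 = 0.262200 + 0.226300 = 0.488500
Of this, 0.226300 comes from 0.73·0.31 (the misconfigured router=true cases).
Hence the posterior is 0.226300/0.488500 ≈ 0.463.

Pr(misconfigured router | latency alert, ¬upstream ISP outage, DDoS attack) ≈ 0.463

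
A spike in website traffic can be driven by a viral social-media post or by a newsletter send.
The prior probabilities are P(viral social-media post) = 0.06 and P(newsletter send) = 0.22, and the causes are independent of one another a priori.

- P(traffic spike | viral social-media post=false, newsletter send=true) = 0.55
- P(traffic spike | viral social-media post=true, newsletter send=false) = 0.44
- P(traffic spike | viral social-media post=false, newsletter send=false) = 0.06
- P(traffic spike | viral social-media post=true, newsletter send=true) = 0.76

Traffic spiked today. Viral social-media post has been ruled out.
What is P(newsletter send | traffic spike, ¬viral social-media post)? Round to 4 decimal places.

P(newsletter send | traffic spike, ¬viral social-media post) ≈ 0.7211

By total probability over both values of newsletter send:
  P(traffic spike | ¬viral social-media post) = 0.06×0.78 + 0.55×0.22
        = 0.046800 + 0.121000 = 0.167800
Configurations with newsletter send contribute 0.121000, so
  P(newsletter send | traffic spike, ¬viral social-media post) = 0.121000 / 0.167800 ≈ 0.7211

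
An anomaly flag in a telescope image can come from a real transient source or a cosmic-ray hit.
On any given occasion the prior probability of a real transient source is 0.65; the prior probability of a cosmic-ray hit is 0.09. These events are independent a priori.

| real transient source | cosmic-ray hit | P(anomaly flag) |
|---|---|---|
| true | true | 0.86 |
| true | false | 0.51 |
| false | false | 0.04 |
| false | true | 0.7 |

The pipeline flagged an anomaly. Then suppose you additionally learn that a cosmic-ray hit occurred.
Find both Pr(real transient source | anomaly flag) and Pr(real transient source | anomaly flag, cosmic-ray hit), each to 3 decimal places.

Pr(real transient source | anomaly flag) ≈ 0.910; Pr(real transient source | anomaly flag, cosmic-ray hit) ≈ 0.695

By total probability over the 4 (real transient source, cosmic-ray hit) configurations:
  P(anomaly flag) = 0.04·0.35·0.91 + 0.7·0.35·0.09 + 0.51·0.65·0.91 + 0.86·0.65·0.09
        = 0.012740 + 0.022050 + 0.301665 + 0.050310 = 0.386765
Configurations with real transient source contribute 0.351975, so
  P(real transient source | anomaly flag) = 0.351975 / 0.386765 ≈ 0.910

With the extra evidence:
P(anomaly flag | cosmic-ray hit) = 0.7×0.35 + 0.86×0.65 = 0.245000 + 0.559000 = 0.804000
The real transient source-present share is 0.86×0.65 = 0.559000.
P(real transient source | anomaly flag, cosmic-ray hit) = 0.559000 / 0.804000 ≈ 0.695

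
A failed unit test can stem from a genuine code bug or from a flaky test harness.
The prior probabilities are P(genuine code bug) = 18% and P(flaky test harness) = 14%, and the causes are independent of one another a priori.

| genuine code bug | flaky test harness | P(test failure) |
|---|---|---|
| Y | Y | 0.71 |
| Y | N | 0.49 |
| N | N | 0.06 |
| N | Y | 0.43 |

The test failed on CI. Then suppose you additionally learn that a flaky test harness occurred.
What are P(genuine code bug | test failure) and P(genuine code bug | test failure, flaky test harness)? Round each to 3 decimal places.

P(genuine code bug | test failure) ≈ 0.506; P(genuine code bug | test failure, flaky test harness) ≈ 0.266

Sum P(test failure|·) weighted by the priors over the 4 (genuine code bug, flaky test harness) configurations:
  P(test failure) = 0.06·0.82·0.86 + 0.43·0.82·0.14 + 0.49·0.18·0.86 + 0.71·0.18·0.14
        = 0.042312 + 0.049364 + 0.075852 + 0.017892 = 0.185420
The terms with genuine code bug present sum to 0.093744, so
  P(genuine code bug | test failure) = 0.093744 / 0.185420 ≈ 0.506

Now also conditioning on flaky test harness=true:
P(test failure | flaky test harness) = 0.43×0.82 + 0.71×0.18 = 0.352600 + 0.127800 = 0.480400
The genuine code bug-present share is 0.71×0.18 = 0.127800.
P(genuine code bug | test failure, flaky test harness) = 0.127800 / 0.480400 ≈ 0.266
This is intercausal reasoning (explaining away): once flaky test harness accounts for the test failure, genuine code bug becomes less likely.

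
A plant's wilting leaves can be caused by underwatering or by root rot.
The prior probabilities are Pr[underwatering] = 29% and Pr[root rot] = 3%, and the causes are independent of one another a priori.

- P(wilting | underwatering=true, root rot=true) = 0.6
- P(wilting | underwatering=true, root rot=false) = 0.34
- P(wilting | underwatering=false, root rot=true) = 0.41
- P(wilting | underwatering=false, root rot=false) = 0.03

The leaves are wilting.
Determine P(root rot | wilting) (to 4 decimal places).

Enumerate the 4 (underwatering, root rot) configurations and weight by the priors:
  P(wilting) = 0.03·0.71·0.97 + 0.41·0.71·0.03 + 0.34·0.29·0.97 + 0.6·0.29·0.03
        = 0.020661 + 0.008733 + 0.095642 + 0.005220 = 0.130256
Keeping only the root rot-present terms gives 0.013953, so
  P(root rot | wilting) = 0.013953 / 0.130256 ≈ 0.1071

P(root rot | wilting) ≈ 0.1071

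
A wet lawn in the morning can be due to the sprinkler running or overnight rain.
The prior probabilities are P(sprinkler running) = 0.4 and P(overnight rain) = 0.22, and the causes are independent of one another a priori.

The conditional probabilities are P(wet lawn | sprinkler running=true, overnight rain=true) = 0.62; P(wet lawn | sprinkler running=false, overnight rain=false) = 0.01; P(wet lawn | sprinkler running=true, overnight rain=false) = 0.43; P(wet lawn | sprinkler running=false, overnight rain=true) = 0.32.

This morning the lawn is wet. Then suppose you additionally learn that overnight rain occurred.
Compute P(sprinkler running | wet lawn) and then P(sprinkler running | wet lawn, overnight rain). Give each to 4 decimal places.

Sum P(wet lawn|·) weighted by the priors over the 4 (sprinkler running, overnight rain) configurations:
  P(wet lawn) = 0.01×0.6×0.78 + 0.32×0.6×0.22 + 0.43×0.4×0.78 + 0.62×0.4×0.22
        = 0.004680 + 0.042240 + 0.134160 + 0.054560 = 0.235640
Keeping only the sprinkler running-present terms gives 0.188720, so
  P(sprinkler running | wet lawn) = 0.188720 / 0.235640 ≈ 0.8009

Now condition on the additional information:
Numerator (weight on configurations with sprinkler running): 0.62*0.4 = 0.248000
Normalizer over all consistent configurations: 0.32*0.6 + 0.62*0.4 = 0.440000
P(sprinkler running | wet lawn, overnight rain) = 0.248000/0.440000 ≈ 0.5636

P(sprinkler running | wet lawn) ≈ 0.8009; P(sprinkler running | wet lawn, overnight rain) ≈ 0.5636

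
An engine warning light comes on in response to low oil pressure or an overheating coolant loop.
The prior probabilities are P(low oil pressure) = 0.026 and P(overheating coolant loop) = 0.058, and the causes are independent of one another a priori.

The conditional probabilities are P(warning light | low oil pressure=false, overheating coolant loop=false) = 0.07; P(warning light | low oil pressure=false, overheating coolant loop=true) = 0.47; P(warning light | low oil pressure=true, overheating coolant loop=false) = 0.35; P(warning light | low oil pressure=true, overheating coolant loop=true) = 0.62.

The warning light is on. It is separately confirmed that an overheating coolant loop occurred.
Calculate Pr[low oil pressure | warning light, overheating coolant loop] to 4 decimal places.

Pr[low oil pressure | warning light, overheating coolant loop] ≈ 0.0340

P(warning light | overheating coolant loop) = 0.47×0.974 + 0.62×0.026 = 0.457780 + 0.016120 = 0.473900
Of this, 0.016120 comes from 0.62×0.026 (the low oil pressure=true cases).
So P(low oil pressure | warning light, overheating coolant loop) = 0.016120/0.473900 ≈ 0.0340.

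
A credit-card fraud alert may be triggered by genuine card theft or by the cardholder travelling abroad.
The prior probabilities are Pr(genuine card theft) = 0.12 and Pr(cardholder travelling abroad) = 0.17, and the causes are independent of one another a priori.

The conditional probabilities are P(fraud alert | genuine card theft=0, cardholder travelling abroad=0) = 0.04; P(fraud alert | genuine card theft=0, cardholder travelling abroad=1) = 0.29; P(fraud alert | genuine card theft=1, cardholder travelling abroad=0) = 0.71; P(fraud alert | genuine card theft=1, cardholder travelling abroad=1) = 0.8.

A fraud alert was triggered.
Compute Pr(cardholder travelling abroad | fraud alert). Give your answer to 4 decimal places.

Pr(cardholder travelling abroad | fraud alert) ≈ 0.3740

P(fraud alert) = 0.04*0.88*0.83 + 0.29*0.88*0.17 + 0.71*0.12*0.83 + 0.8*0.12*0.17 = 0.029216 + 0.043384 + 0.070716 + 0.016320 = 0.159636
Restricting to configurations with cardholder travelling abroad present: 0.043384 + 0.016320 = 0.059704.
Hence the posterior is 0.059704/0.159636 ≈ 0.3740.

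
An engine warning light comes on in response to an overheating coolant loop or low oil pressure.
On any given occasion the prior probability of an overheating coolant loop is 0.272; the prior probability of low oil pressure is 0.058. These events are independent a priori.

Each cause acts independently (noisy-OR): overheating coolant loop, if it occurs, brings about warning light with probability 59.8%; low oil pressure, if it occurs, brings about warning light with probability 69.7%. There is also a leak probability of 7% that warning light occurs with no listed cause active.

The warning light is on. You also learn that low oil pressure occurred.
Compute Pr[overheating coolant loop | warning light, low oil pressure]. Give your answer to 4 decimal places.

Under noisy-OR, P(warning light | causes) = 1 − (1−0.07)·∏(1−qᵢ) over the active causes.
By total probability over both values of overheating coolant loop:
  P(warning light | low oil pressure) = 0.71821*0.728 + 0.88672*0.272
        = 0.522857 + 0.241188 = 0.764045
Keeping only the overheating coolant loop-present terms gives 0.241188, so
  P(overheating coolant loop | warning light, low oil pressure) = 0.241188 / 0.764045 ≈ 0.3157

Pr[overheating coolant loop | warning light, low oil pressure] ≈ 0.3157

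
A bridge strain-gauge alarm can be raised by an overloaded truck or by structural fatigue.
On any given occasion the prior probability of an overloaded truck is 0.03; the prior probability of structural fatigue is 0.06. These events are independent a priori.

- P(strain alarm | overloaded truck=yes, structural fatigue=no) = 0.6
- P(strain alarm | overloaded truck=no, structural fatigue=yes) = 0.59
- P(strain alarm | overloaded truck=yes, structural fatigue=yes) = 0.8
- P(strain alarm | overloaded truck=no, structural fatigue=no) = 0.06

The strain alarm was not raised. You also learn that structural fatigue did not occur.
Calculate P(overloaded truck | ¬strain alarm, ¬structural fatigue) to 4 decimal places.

P(overloaded truck | ¬strain alarm, ¬structural fatigue) ≈ 0.0130

Numerator (weight on configurations with overloaded truck): 0.4·0.03 = 0.012000
Denominator P(¬strain alarm | ¬structural fatigue): 0.94·0.97 + 0.4·0.03 = 0.923800
Posterior = 0.012000 / 0.923800 ≈ 0.0130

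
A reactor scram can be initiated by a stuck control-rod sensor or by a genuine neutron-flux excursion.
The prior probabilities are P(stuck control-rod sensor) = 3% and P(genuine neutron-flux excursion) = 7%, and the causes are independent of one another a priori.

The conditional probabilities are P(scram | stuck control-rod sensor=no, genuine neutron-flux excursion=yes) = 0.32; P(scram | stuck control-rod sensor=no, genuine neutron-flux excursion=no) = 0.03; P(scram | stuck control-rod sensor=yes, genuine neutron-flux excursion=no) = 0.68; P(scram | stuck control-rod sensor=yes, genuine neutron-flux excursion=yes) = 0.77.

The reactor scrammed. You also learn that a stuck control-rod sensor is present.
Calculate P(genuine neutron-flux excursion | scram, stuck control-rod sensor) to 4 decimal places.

P(genuine neutron-flux excursion | scram, stuck control-rod sensor) ≈ 0.0785

Sum P(scram|·) weighted by the priors over both values of genuine neutron-flux excursion:
  P(scram | stuck control-rod sensor) = 0.68·0.93 + 0.77·0.07
        = 0.632400 + 0.053900 = 0.686300
Keeping only the genuine neutron-flux excursion-present terms gives 0.053900, so
  P(genuine neutron-flux excursion | scram, stuck control-rod sensor) = 0.053900 / 0.686300 ≈ 0.0785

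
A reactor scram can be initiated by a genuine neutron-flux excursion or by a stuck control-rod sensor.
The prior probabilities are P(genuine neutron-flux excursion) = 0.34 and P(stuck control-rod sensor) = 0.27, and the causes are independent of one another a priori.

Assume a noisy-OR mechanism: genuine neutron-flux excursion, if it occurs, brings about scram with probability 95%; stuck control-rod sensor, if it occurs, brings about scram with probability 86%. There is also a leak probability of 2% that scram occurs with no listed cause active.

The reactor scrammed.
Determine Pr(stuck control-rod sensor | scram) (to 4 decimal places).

Under noisy-OR, P(scram | causes) = 1 − (1−0.02)·∏(1−qᵢ) over the active causes.
Weight on stuck control-rod sensor=true, given the evidence: 0.153751 + 0.091170 = 0.244921
Normalizer over all consistent configurations: 0.02×0.66×0.73 + 0.8628×0.66×0.27 + 0.951×0.34×0.73 + 0.99314×0.34×0.27 = 0.490595
P(stuck control-rod sensor | scram) = 0.244921/0.490595 ≈ 0.4992

Pr(stuck control-rod sensor | scram) ≈ 0.4992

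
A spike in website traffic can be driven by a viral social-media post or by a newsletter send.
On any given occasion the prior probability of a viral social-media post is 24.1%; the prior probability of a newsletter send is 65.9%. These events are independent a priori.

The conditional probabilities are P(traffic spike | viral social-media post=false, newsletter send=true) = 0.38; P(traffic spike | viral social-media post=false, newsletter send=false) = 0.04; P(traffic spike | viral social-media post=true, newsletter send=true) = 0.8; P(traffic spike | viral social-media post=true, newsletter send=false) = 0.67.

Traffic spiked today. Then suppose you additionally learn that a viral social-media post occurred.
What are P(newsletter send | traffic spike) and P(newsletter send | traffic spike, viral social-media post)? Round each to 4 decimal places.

P(traffic spike) = 0.04×0.759×0.341 + 0.38×0.759×0.659 + 0.67×0.241×0.341 + 0.8×0.241×0.659 = 0.010353 + 0.190069 + 0.055061 + 0.127055 = 0.382538
The newsletter send-present share is 0.190069 + 0.127055 = 0.317124.
So P(newsletter send | traffic spike) = 0.317124/0.382538 ≈ 0.8290.

Now condition on the additional information:
For the numerator, keep only newsletter send=true terms: 0.8*0.659 = 0.527200
Normalizer over all consistent configurations: 0.67*0.341 + 0.8*0.659 = 0.755670
P(newsletter send | traffic spike, viral social-media post) = 0.527200/0.755670 ≈ 0.6977
The drop from 0.8290 to 0.6977 is the explaining-away (discounting) effect.

P(newsletter send | traffic spike) ≈ 0.8290; P(newsletter send | traffic spike, viral social-media post) ≈ 0.6977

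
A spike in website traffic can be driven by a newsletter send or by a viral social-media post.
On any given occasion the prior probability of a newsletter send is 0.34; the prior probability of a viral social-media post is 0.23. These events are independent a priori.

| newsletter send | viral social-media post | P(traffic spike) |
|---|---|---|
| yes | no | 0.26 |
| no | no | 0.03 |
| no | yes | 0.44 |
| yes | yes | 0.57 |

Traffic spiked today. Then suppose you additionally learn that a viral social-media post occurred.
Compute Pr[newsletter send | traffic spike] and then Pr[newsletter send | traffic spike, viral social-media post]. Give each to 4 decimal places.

Pr[newsletter send | traffic spike] ≈ 0.5786; Pr[newsletter send | traffic spike, viral social-media post] ≈ 0.4002

By total probability over the 4 (newsletter send, viral social-media post) configurations:
  P(traffic spike) = 0.03*0.66*0.77 + 0.44*0.66*0.23 + 0.26*0.34*0.77 + 0.57*0.34*0.23
        = 0.015246 + 0.066792 + 0.068068 + 0.044574 = 0.194680
The terms with newsletter send present sum to 0.112642, so
  P(newsletter send | traffic spike) = 0.112642 / 0.194680 ≈ 0.5786

Now condition on the additional information:
P(traffic spike | viral social-media post) = 0.44×0.66 + 0.57×0.34 = 0.290400 + 0.193800 = 0.484200
The newsletter send-present share is 0.57×0.34 = 0.193800.
So P(newsletter send | traffic spike, viral social-media post) = 0.193800/0.484200 ≈ 0.4002.
— viral social-media post explains away the evidence for newsletter send.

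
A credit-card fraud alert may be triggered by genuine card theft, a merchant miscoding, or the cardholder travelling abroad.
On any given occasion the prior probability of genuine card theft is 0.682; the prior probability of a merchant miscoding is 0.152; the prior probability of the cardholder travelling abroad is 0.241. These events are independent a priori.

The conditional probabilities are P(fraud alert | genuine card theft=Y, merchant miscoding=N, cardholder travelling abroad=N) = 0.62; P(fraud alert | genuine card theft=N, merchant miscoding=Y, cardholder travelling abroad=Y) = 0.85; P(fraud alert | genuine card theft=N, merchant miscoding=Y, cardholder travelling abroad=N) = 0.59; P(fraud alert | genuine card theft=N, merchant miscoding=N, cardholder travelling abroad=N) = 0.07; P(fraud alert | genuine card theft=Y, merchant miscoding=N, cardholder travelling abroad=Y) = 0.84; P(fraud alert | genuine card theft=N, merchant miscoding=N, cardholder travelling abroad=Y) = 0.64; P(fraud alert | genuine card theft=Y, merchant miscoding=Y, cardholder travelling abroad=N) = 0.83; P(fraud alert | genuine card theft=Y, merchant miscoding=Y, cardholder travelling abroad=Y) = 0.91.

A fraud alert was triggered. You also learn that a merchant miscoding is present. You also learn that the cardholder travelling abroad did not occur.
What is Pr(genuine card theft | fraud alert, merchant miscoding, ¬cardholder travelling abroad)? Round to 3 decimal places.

For the numerator, keep only genuine card theft=true terms: 0.83×0.682 = 0.566060
The normalizing constant is 0.59×0.318 + 0.83×0.682 = 0.753680
P(genuine card theft | fraud alert, merchant miscoding, ¬cardholder travelling abroad) = 0.566060/0.753680 ≈ 0.751

Pr(genuine card theft | fraud alert, merchant miscoding, ¬cardholder travelling abroad) ≈ 0.751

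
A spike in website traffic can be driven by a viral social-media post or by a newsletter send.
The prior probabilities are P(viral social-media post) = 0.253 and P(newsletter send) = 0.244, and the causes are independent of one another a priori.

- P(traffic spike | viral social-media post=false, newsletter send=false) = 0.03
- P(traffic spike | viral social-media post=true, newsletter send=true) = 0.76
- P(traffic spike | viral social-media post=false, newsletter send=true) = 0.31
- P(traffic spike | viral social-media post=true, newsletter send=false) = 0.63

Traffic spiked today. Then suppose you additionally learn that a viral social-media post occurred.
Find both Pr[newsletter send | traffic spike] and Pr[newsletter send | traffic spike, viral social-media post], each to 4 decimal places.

P(traffic spike) = 0.03×0.747×0.756 + 0.31×0.747×0.244 + 0.63×0.253×0.756 + 0.76×0.253×0.244 = 0.016942 + 0.056503 + 0.120499 + 0.046916 = 0.240860
Restricting to configurations with newsletter send present: 0.056503 + 0.046916 = 0.103419.
P(newsletter send | traffic spike) = 0.103419 / 0.240860 ≈ 0.4294

With the extra evidence:
For the numerator, keep only newsletter send=true terms: 0.76*0.244 = 0.185440
The normalizing constant is 0.63*0.756 + 0.76*0.244 = 0.661720
P(newsletter send | traffic spike, viral social-media post) = 0.185440/0.661720 ≈ 0.2802
Conditioning on viral social-media post lowers the posterior on newsletter send: the classic explaining-away effect in a common-effect structure.

Pr[newsletter send | traffic spike] ≈ 0.4294; Pr[newsletter send | traffic spike, viral social-media post] ≈ 0.2802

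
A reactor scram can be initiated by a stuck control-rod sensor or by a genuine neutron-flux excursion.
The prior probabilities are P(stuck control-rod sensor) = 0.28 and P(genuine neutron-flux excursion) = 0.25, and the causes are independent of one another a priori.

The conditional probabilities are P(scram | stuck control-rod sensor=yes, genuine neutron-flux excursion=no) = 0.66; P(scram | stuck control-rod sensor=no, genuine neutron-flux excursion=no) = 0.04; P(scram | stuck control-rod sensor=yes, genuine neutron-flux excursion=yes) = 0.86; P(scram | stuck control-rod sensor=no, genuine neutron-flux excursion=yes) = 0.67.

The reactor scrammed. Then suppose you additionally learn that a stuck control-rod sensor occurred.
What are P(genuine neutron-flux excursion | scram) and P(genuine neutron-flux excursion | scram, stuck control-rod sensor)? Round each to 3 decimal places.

Sum P(scram|·) weighted by the priors over the 4 (stuck control-rod sensor, genuine neutron-flux excursion) configurations:
  P(scram) = 0.04*0.72*0.75 + 0.67*0.72*0.25 + 0.66*0.28*0.75 + 0.86*0.28*0.25
        = 0.021600 + 0.120600 + 0.138600 + 0.060200 = 0.341000
Configurations with genuine neutron-flux excursion contribute 0.180800, so
  P(genuine neutron-flux excursion | scram) = 0.180800 / 0.341000 ≈ 0.530

With the extra evidence:
Numerator (weight on configurations with genuine neutron-flux excursion): 0.86×0.25 = 0.215000
Denominator P(scram | stuck control-rod sensor): 0.66×0.75 + 0.86×0.25 = 0.710000
P(genuine neutron-flux excursion | scram, stuck control-rod sensor) = 0.215000/0.710000 ≈ 0.303

P(genuine neutron-flux excursion | scram) ≈ 0.530; P(genuine neutron-flux excursion | scram, stuck control-rod sensor) ≈ 0.303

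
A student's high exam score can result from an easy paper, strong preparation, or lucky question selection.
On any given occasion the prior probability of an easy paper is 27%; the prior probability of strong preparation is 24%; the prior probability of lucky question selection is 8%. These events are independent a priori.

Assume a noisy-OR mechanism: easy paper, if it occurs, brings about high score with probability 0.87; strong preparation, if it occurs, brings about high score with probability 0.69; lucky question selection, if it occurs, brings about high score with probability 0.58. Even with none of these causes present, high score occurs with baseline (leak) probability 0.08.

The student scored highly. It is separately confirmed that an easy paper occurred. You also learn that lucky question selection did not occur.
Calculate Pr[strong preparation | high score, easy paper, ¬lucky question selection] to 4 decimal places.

Under noisy-OR, P(high score | causes) = 1 − (1−0.08)·∏(1−qᵢ) over the active causes.
Sum P(high score|·) weighted by the priors over both values of strong preparation:
  P(high score | easy paper, ¬lucky question selection) = 0.8804*0.76 + 0.962924*0.24
        = 0.669104 + 0.231102 = 0.900206
The terms with strong preparation present sum to 0.231102, so
  P(strong preparation | high score, easy paper, ¬lucky question selection) = 0.231102 / 0.900206 ≈ 0.2567

Pr[strong preparation | high score, easy paper, ¬lucky question selection] ≈ 0.2567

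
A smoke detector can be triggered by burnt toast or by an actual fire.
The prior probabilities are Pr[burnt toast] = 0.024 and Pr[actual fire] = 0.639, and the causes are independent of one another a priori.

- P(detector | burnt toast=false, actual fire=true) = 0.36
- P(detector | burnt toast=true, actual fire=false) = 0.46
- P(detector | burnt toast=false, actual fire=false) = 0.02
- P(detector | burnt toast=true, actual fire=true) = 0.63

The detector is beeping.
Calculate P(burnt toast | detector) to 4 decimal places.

P(burnt toast | detector) ≈ 0.0557

P(detector) = 0.02*0.976*0.361 + 0.36*0.976*0.639 + 0.46*0.024*0.361 + 0.63*0.024*0.639 = 0.007047 + 0.224519 + 0.003985 + 0.009662 = 0.245213
Of this, 0.013647 comes from 0.003985 + 0.009662 (the burnt toast=true cases).
So P(burnt toast | detector) = 0.013647/0.245213 ≈ 0.0557.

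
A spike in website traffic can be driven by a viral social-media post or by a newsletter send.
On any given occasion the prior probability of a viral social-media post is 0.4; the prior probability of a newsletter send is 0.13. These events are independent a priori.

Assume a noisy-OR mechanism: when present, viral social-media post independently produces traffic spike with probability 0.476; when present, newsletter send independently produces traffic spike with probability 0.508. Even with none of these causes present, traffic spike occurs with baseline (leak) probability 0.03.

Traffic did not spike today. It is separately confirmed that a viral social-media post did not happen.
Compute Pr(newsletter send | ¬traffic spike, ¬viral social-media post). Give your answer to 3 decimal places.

Pr(newsletter send | ¬traffic spike, ¬viral social-media post) ≈ 0.068

Under noisy-OR, P(traffic spike | causes) = 1 − (1−0.03)·∏(1−qᵢ) over the active causes.
For the numerator, keep only newsletter send=true terms: 0.47724·0.13 = 0.062041
Denominator P(¬traffic spike | ¬viral social-media post): 0.97·0.87 + 0.47724·0.13 = 0.905941
P(newsletter send | ¬traffic spike, ¬viral social-media post) = 0.062041/0.905941 ≈ 0.068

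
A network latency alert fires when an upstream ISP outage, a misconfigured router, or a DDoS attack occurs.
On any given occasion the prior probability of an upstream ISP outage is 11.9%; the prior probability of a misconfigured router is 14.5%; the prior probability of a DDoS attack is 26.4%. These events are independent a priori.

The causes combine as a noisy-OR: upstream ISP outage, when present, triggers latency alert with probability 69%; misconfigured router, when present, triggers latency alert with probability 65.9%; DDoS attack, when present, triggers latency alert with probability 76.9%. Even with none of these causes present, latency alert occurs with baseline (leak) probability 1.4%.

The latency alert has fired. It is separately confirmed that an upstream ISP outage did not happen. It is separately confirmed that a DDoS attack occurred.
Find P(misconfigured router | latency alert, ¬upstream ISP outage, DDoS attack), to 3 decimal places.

Under noisy-OR, P(latency alert | causes) = 1 − (1−0.014)·∏(1−qᵢ) over the active causes.
Weight on misconfigured router=true, given the evidence: 0.922332*0.145 = 0.133738
Denominator P(latency alert | ¬upstream ISP outage, DDoS attack): 0.772234*0.855 + 0.922332*0.145 = 0.793998
Posterior = 0.133738 / 0.793998 ≈ 0.168

P(misconfigured router | latency alert, ¬upstream ISP outage, DDoS attack) ≈ 0.168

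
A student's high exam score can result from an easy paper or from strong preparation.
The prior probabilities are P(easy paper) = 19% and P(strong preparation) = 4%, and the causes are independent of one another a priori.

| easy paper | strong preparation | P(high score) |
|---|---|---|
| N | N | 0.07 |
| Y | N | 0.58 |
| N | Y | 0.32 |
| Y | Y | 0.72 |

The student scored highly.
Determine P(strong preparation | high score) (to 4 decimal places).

For the numerator, keep only strong preparation=true terms: 0.010368 + 0.005472 = 0.015840
The normalizing constant is 0.07*0.81*0.96 + 0.32*0.81*0.04 + 0.58*0.19*0.96 + 0.72*0.19*0.04 = 0.176064
P(strong preparation | high score) = 0.015840/0.176064 ≈ 0.0900

P(strong preparation | high score) ≈ 0.0900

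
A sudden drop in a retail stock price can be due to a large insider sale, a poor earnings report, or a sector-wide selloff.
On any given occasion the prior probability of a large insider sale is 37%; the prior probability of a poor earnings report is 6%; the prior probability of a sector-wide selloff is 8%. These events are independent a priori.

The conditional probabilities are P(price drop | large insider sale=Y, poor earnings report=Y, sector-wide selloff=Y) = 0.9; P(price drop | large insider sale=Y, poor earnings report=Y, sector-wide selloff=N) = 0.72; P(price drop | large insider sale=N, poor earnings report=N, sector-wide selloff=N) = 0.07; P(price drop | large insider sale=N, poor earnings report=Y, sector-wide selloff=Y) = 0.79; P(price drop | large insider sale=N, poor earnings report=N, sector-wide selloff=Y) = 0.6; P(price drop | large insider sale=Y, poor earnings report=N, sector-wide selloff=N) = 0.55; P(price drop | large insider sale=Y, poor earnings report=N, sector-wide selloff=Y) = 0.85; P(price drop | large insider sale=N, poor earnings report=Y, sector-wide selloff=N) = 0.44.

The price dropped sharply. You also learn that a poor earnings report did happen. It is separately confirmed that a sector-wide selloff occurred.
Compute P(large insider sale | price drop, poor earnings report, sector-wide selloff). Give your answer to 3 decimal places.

P(large insider sale | price drop, poor earnings report, sector-wide selloff) ≈ 0.401

Numerator (weight on configurations with large insider sale): 0.9×0.37 = 0.333000
Denominator P(price drop | poor earnings report, sector-wide selloff): 0.79×0.63 + 0.9×0.37 = 0.830700
P(large insider sale | price drop, poor earnings report, sector-wide selloff) = 0.333000/0.830700 ≈ 0.401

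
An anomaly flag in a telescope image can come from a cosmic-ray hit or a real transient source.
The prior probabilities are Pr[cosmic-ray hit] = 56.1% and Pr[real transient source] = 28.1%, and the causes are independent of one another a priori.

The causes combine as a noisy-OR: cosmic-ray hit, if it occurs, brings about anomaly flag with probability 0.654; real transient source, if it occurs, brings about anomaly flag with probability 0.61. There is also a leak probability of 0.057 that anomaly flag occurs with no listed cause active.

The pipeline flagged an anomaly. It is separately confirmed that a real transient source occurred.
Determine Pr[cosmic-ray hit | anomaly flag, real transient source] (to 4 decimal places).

Pr[cosmic-ray hit | anomaly flag, real transient source] ≈ 0.6382

Under noisy-OR, P(anomaly flag | causes) = 1 − (1−0.057)·∏(1−qᵢ) over the active causes.
Numerator (weight on configurations with cosmic-ray hit): 0.872752*0.561 = 0.489614
Denominator P(anomaly flag | real transient source): 0.63223*0.439 + 0.872752*0.561 = 0.767163
P(cosmic-ray hit | anomaly flag, real transient source) = 0.489614/0.767163 ≈ 0.6382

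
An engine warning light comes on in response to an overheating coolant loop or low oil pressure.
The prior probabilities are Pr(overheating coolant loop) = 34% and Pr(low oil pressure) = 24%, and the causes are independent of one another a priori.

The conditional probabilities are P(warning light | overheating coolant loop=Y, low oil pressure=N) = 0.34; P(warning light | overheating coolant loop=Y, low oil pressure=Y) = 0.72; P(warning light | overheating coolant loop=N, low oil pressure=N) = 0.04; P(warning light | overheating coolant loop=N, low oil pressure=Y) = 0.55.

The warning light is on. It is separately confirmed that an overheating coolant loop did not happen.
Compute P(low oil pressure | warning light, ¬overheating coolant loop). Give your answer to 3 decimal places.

P(low oil pressure | warning light, ¬overheating coolant loop) ≈ 0.813

Weight on low oil pressure=true, given the evidence: 0.55·0.24 = 0.132000
The normalizing constant is 0.04·0.76 + 0.55·0.24 = 0.162400
P(low oil pressure | warning light, ¬overheating coolant loop) = 0.132000/0.162400 ≈ 0.813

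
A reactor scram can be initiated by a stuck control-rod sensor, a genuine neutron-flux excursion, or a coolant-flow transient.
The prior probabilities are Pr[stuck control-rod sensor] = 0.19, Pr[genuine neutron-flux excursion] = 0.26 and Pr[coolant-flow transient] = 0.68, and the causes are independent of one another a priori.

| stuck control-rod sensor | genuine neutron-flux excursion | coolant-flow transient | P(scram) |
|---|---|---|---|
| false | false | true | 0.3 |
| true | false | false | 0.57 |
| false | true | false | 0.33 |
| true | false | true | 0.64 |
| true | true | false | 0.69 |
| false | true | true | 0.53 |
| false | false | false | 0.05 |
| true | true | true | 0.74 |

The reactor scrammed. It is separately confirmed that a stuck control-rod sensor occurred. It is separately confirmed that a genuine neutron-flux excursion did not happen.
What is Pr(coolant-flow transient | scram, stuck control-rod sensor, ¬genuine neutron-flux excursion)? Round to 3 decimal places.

By total probability over both values of coolant-flow transient:
  P(scram | stuck control-rod sensor, ¬genuine neutron-flux excursion) = 0.57·0.32 + 0.64·0.68
        = 0.182400 + 0.435200 = 0.617600
Keeping only the coolant-flow transient-present terms gives 0.435200, so
  P(coolant-flow transient | scram, stuck control-rod sensor, ¬genuine neutron-flux excursion) = 0.435200 / 0.617600 ≈ 0.705

Pr(coolant-flow transient | scram, stuck control-rod sensor, ¬genuine neutron-flux excursion) ≈ 0.705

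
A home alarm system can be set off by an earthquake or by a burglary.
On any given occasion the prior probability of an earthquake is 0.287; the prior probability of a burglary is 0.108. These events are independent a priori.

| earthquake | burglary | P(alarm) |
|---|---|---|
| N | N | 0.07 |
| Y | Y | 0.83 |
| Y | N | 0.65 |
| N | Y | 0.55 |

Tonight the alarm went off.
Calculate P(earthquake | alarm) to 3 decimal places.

P(alarm) = 0.07*0.713*0.892 + 0.55*0.713*0.108 + 0.65*0.287*0.892 + 0.83*0.287*0.108 = 0.044520 + 0.042352 + 0.166403 + 0.025727 = 0.279002
Of this, 0.192130 comes from 0.166403 + 0.025727 (the earthquake=true cases).
Hence the posterior is 0.192130/0.279002 ≈ 0.689.

P(earthquake | alarm) ≈ 0.689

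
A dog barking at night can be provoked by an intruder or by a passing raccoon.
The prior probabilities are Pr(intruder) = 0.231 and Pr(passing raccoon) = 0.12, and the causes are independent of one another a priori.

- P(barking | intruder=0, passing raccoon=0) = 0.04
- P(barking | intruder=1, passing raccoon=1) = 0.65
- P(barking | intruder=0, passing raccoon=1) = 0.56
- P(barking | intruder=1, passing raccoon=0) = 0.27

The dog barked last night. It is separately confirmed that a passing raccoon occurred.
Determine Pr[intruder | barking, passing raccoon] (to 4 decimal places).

Weight on intruder=true, given the evidence: 0.65*0.231 = 0.150150
Normalizer over all consistent configurations: 0.56*0.769 + 0.65*0.231 = 0.580790
P(intruder | barking, passing raccoon) = 0.150150/0.580790 ≈ 0.2585

Pr[intruder | barking, passing raccoon] ≈ 0.2585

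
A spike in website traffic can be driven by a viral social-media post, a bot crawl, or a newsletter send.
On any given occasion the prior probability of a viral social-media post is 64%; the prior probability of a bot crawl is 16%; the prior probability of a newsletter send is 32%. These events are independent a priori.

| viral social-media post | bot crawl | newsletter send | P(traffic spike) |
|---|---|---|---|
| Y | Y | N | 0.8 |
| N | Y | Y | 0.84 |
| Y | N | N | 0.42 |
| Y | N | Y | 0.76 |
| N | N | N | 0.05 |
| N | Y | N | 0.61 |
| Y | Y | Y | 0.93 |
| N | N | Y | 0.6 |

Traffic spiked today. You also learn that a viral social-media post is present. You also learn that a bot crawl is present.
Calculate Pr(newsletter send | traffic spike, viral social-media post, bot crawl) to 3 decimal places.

P(traffic spike | viral social-media post, bot crawl) = 0.8*0.68 + 0.93*0.32 = 0.544000 + 0.297600 = 0.841600
Restricting to configurations with newsletter send present: 0.93*0.32 = 0.297600.
So P(newsletter send | traffic spike, viral social-media post, bot crawl) = 0.297600/0.841600 ≈ 0.354.

Pr(newsletter send | traffic spike, viral social-media post, bot crawl) ≈ 0.354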